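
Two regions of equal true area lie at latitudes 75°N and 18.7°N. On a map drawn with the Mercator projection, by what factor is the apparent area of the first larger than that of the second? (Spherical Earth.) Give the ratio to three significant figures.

On Mercator, area is exaggerated by sec²φ = 1/cos²φ.
At 75°: sec²(75°) = 1/0.2588² = 14.93.
At 18.7°: sec²(18.7°) = 1/0.9472² = 1.115.
Ratio = 14.93/1.115 = cos²(18.7°)/cos²(75°) ≈ 13.4.

13.4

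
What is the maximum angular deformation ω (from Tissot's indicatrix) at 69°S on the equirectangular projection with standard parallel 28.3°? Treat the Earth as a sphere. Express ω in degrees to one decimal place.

The equidistant cylindrical projection with φ₀ = 28.3° has h = 1 (meridians true) and k = cos φ₀ / cos φ along parallels.
At 69°: h = 1.000, k = 2.457; principal scales a = 2.457, b = 1.000.
sin(ω/2) = (a − b)/(a + b) = 1.457/3.457 = 0.4214, so ω = 2 arcsin(0.4214) ≈ 49.9°.

49.9°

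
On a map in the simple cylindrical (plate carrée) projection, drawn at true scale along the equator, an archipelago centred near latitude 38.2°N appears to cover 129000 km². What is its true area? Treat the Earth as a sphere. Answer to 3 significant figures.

For the equirectangular projection with φ₀ = 0 (plate carrée), h = 1 along meridians and k = sec φ along parallels.
Areal scale = h·k = 1 × sec φ; at 38.2°, h = 1.000, k = 1.272, so h·k = 1.272.
True area = apparent / (areal scale) = 129000 / 1.272 ≈ 101000 km².

101000 km²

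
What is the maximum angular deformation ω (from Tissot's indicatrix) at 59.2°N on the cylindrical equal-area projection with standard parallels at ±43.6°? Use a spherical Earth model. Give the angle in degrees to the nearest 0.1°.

38.9°

Cylindrical equal-area (φ₀ = 43.6°): h = cos φ / cos 43.6° along meridians, k = cos 43.6° / cos φ along parallels; h·k = 1.
At 59.2°: h = 0.7071, k = 1.414; principal scales a = 1.414, b = 0.7071.
sin(ω/2) = (a − b)/(a + b) = 0.7072/2.121 = 0.3334, so ω = 2 arcsin(0.3334) ≈ 38.9°.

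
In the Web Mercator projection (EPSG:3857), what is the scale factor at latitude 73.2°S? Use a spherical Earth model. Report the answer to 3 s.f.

3.46

The Mercator projection is conformal; its linear scale factor is the same in every direction and equals sec φ = 1/cos φ.
k = 1/cos 73.2° = 1/0.2890 = 3.460.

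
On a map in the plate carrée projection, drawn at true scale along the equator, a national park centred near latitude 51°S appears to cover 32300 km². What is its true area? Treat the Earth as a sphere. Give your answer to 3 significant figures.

20300 km²

For the equirectangular projection with φ₀ = 0 (plate carrée), h = 1 along meridians and k = sec φ along parallels.
Areal scale = h·k = 1 × sec φ; at 51°, h = 1.000, k = 1.589, so h·k = 1.589.
True area = apparent / (areal scale) = 32300 / 1.589 ≈ 20300 km².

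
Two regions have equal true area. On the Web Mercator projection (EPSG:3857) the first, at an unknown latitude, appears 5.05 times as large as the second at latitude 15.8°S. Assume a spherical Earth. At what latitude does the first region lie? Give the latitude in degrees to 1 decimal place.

On Mercator, (apparent₁)/(apparent₂) = sec²φ₁ / sec²φ₂ when true areas are equal.
cos²φ₂ / cos²φ₁ = 5.05  ⇒  cos φ₁ = cos 15.8° / √5.05 = 0.9622/2.247 = 0.4282.
φ₁ = arccos(0.4282) ≈ 64.6°.

64.6°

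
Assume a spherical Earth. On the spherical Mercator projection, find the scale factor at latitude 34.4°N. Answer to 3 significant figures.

1.21

Mercator is conformal, so the point scale is isotropic: h = k = sec φ = 1/cos φ.
k = 1/cos 34.4° = 1/0.8251 = 1.212.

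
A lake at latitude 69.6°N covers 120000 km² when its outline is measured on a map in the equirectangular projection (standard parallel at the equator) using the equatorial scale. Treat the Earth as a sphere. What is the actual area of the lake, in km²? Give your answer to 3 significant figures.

41800 km²

For the equirectangular projection with φ₀ = 0 (plate carrée), h = 1 along meridians and k = sec φ along parallels.
Areal scale = h·k = 1 × sec φ; at 69.6°, h = 1.000, k = 2.869, so h·k = 2.869.
True area = apparent / (areal scale) = 120000 / 2.869 ≈ 41800 km².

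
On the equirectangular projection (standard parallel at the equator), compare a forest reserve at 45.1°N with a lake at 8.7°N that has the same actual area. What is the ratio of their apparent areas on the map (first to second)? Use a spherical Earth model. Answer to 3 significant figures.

1.40

Plate carrée maps x = Rλ, y = Rφ. The meridian scale is h = 1 and the parallel scale is k = 1/cos φ = sec φ.
Areal scale at 45.1°: h·k = 1.000 × 1.417 = 1.417.
Areal scale at 8.7°: h·k = 1.000 × 1.012 = 1.012.
Ratio = 1.417/1.012 ≈ 1.40.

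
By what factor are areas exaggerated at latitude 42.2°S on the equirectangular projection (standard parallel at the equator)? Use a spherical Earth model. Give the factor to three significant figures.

In the plate carrée (x = Rλ, y = Rφ), meridians are true-scale (h = 1) and parallels are stretched by k = sec φ.
Areal scale = h·k = 1 × sec φ; at 42.2°, h = 1.000, k = 1.350, so h·k = 1.350.

1.35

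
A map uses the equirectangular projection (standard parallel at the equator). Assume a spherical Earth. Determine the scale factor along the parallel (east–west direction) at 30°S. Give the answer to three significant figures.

In the plate carrée (x = Rλ, y = Rφ), meridians are true-scale (h = 1) and parallels are stretched by k = sec φ.
k = 1/cos 30° = 1/0.8660 = 1.155.

1.15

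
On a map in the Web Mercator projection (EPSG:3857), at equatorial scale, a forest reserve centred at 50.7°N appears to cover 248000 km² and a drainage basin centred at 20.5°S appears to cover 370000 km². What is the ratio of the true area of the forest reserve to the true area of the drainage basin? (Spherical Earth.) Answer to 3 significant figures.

On Mercator the areal scale is sec²φ, so true area = apparent × cos²φ.
True area of forest reserve: 248000 × cos²(50.7°) = 248000 × 0.4012 = 99490 km².
True area of drainage basin: 370000 × cos²(20.5°) = 370000 × 0.8774 = 324600 km².
Ratio = 99490 / 324600 ≈ 0.306.

0.306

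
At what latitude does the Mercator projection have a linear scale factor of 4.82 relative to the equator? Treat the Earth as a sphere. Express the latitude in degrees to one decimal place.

78.0°

Mercator scale is k = sec φ = 1/cos φ.
1/cos φ = 4.82  ⇒  cos φ = 0.2075  ⇒  φ = arccos(0.2075) ≈ 78.0°.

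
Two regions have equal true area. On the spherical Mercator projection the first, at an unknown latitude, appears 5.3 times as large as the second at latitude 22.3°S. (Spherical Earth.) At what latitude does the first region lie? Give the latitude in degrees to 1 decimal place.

On Mercator, (apparent₁)/(apparent₂) = sec²φ₁ / sec²φ₂ when true areas are equal.
cos²φ₂ / cos²φ₁ = 5.3  ⇒  cos φ₁ = cos 22.3° / √5.3 = 0.9252/2.302 = 0.4019.
φ₁ = arccos(0.4019) ≈ 66.3°.

66.3°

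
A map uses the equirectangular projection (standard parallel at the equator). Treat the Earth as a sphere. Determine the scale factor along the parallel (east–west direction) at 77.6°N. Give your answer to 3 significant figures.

Plate carrée maps x = Rλ, y = Rφ. The meridian scale is h = 1 and the parallel scale is k = 1/cos φ = sec φ.
k = 1/cos 77.6° = 1/0.2147 = 4.657.

4.66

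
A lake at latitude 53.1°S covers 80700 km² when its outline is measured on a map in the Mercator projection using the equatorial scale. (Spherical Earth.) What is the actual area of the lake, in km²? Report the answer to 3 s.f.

Mercator is conformal, so the point scale is isotropic: h = k = sec φ = 1/cos φ.
Areal scale = k² = sec²φ = 1/cos²(53.1°) = 1/0.6004² = 2.774.
True area = apparent / (areal scale) = 80700 / 2.774 ≈ 29100 km².

29100 km²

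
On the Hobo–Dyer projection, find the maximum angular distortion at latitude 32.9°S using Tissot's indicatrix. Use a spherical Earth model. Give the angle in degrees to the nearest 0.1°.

Hobo–Dyer is a cylindrical equal-area projection with standard parallels at ±37.5°. For cylindrical equal-area with standard parallel φ₀, h = cos φ / cos φ₀ and k = cos φ₀ / cos φ, so h·k = 1.
At 32.9°: h = 1.058, k = 0.9449; principal scales a = 1.058, b = 0.9449.
sin(ω/2) = (a − b)/(a + b) = 0.1134/2.003 = 0.05662, so ω = 2 arcsin(0.05662) ≈ 6.5°.

6.5°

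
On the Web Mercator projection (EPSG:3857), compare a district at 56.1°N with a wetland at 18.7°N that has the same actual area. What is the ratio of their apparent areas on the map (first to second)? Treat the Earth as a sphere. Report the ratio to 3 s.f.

2.88

On Mercator, area is exaggerated by sec²φ = 1/cos²φ.
At 56.1°: sec²(56.1°) = 1/0.5577² = 3.215.
At 18.7°: sec²(18.7°) = 1/0.9472² = 1.115.
Ratio = 3.215/1.115 = cos²(18.7°)/cos²(56.1°) ≈ 2.88.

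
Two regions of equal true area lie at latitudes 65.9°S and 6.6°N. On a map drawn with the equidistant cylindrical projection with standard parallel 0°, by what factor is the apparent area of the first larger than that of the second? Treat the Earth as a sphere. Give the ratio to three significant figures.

In the plate carrée (x = Rλ, y = Rφ), meridians are true-scale (h = 1) and parallels are stretched by k = sec φ.
Areal scale at 65.9°: h·k = 1.000 × 2.449 = 2.449.
Areal scale at 6.6°: h·k = 1.000 × 1.007 = 1.007.
Ratio = 2.449/1.007 ≈ 2.43.

2.43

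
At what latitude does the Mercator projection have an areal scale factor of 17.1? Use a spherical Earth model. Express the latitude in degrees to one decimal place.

76.0°

Mercator areal scale is sec²φ.
sec²φ = 17.1  ⇒  cos²φ = 0.05848  ⇒  cos φ = 0.2418.
φ = arccos(0.2418) ≈ 76.0°.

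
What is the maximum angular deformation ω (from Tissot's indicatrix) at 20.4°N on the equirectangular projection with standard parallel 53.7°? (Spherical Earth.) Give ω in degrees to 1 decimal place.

26.1°

With standard parallel φ₀ = 53.7°, the equirectangular projection gives x = Rλ cos φ₀, y = Rφ, so h = 1 and k = cos 53.7° / cos φ.
At 20.4°: h = 1.000, k = 0.6316; principal scales a = 1.000, b = 0.6316.
sin(ω/2) = (a − b)/(a + b) = 0.3684/1.632 = 0.2258, so ω = 2 arcsin(0.2258) ≈ 26.1°.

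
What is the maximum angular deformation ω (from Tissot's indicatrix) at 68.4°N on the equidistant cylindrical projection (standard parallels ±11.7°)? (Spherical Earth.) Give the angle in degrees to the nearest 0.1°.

53.9°

With standard parallel φ₀ = 11.7°, the equirectangular projection gives x = Rλ cos φ₀, y = Rφ, so h = 1 and k = cos 11.7° / cos φ.
At 68.4°: h = 1.000, k = 2.660; principal scales a = 2.660, b = 1.000.
sin(ω/2) = (a − b)/(a + b) = 1.660/3.660 = 0.4536, so ω = 2 arcsin(0.4536) ≈ 53.9°.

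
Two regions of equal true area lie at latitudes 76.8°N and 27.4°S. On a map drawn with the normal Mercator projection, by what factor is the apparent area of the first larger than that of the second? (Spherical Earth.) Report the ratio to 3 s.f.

Mercator areal scale is sec²φ.
At 76.8°: sec²(76.8°) = 1/0.2284² = 19.18.
At 27.4°: sec²(27.4°) = 1/0.8878² = 1.269.
Ratio = 19.18/1.269 = cos²(27.4°)/cos²(76.8°) ≈ 15.1.

15.1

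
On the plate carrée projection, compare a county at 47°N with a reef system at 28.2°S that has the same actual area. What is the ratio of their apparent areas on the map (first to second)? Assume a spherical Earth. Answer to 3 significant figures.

1.29

Plate carrée maps x = Rλ, y = Rφ. The meridian scale is h = 1 and the parallel scale is k = 1/cos φ = sec φ.
Areal scale at 47°: h·k = 1.000 × 1.466 = 1.466.
Areal scale at 28.2°: h·k = 1.000 × 1.135 = 1.135.
Ratio = 1.466/1.135 ≈ 1.29.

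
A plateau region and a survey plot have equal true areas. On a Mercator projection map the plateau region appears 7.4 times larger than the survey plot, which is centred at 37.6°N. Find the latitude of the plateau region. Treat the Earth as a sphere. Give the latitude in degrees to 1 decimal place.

On Mercator, (apparent₁)/(apparent₂) = sec²φ₁ / sec²φ₂ when true areas are equal.
cos²φ₂ / cos²φ₁ = 7.4  ⇒  cos φ₁ = cos 37.6° / √7.4 = 0.7923/2.720 = 0.2913.
φ₁ = arccos(0.2913) ≈ 73.1°.

73.1°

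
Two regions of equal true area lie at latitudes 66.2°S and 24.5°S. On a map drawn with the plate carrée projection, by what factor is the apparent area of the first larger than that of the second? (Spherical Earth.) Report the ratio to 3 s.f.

2.25

For the equirectangular projection with φ₀ = 0 (plate carrée), h = 1 along meridians and k = sec φ along parallels.
Areal scale at 66.2°: h·k = 1.000 × 2.478 = 2.478.
Areal scale at 24.5°: h·k = 1.000 × 1.099 = 1.099.
Ratio = 2.478/1.099 ≈ 2.25.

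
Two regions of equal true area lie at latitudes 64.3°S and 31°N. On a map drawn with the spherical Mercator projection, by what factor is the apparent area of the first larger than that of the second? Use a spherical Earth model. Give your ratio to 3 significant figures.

3.91

Mercator areal scale is sec²φ.
At 64.3°: sec²(64.3°) = 1/0.4337² = 5.317.
At 31°: sec²(31°) = 1/0.8572² = 1.361.
Ratio = 5.317/1.361 = cos²(31°)/cos²(64.3°) ≈ 3.91.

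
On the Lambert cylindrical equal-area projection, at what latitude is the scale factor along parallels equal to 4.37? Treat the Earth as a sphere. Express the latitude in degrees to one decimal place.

76.8°

The Lambert cylindrical equal-area projection is the cylindrical equal-area projection with its standard parallel at the equator (φ₀ = 0). For cylindrical equal-area with standard parallel φ₀, h = cos φ / cos φ₀ and k = cos φ₀ / cos φ, so h·k = 1.
k = cos φ₀ / cos φ = 4.37  ⇒  cos φ = cos 0° / 4.37 = 0.2288.
φ = arccos(0.2288) ≈ 76.8°.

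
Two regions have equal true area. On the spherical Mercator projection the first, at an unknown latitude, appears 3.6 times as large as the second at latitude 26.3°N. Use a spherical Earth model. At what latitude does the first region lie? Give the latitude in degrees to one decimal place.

61.8°

Mercator areal scale is sec²φ, so apparent-area ratio = sec²φ₁ / sec²φ₂ = cos²φ₂ / cos²φ₁.
cos²φ₂ / cos²φ₁ = 3.6  ⇒  cos φ₁ = cos 26.3° / √3.6 = 0.8965/1.897 = 0.4725.
φ₁ = arccos(0.4725) ≈ 61.8°.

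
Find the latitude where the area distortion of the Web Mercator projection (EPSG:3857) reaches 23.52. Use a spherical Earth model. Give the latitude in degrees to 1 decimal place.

78.1°

Mercator areal scale is sec²φ.
sec²φ = 23.52  ⇒  cos²φ = 0.04252  ⇒  cos φ = 0.2062.
φ = arccos(0.2062) ≈ 78.1°.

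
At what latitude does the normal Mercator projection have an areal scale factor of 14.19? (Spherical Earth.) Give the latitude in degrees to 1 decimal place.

Mercator areal scale is sec²φ.
sec²φ = 14.19  ⇒  cos²φ = 0.07047  ⇒  cos φ = 0.2655.
φ = arccos(0.2655) ≈ 74.6°.

74.6°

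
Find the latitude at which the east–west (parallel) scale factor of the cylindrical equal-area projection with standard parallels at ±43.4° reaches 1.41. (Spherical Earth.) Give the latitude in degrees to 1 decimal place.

59.0°

For cylindrical equal-area with standard parallel φ₀, h = cos φ / cos φ₀ and k = cos φ₀ / cos φ, so h·k = 1.
k = cos φ₀ / cos φ = 1.41  ⇒  cos φ = cos 43.4° / 1.41 = 0.5153.
φ = arccos(0.5153) ≈ 59.0°.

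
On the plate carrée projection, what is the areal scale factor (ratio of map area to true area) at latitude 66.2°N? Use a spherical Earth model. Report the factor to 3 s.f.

Plate carrée maps x = Rλ, y = Rφ. The meridian scale is h = 1 and the parallel scale is k = 1/cos φ = sec φ.
Areal scale = h·k = 1 × sec φ; at 66.2°, h = 1.000, k = 2.478, so h·k = 2.478.

2.48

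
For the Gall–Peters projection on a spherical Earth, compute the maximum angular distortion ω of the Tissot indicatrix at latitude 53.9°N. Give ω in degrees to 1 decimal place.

Gall–Peters is a cylindrical equal-area projection with standard parallels at ±45°. A cylindrical equal-area projection with standard parallel φ₀ has meridian scale h = cos φ / cos φ₀ and parallel scale k = cos φ₀ / cos φ (so areas are preserved, h·k = 1).
At 53.9°: h = 0.8332, k = 1.200; principal scales a = 1.200, b = 0.8332.
sin(ω/2) = (a − b)/(a + b) = 0.3669/2.033 = 0.1804, so ω = 2 arcsin(0.1804) ≈ 20.8°.

20.8°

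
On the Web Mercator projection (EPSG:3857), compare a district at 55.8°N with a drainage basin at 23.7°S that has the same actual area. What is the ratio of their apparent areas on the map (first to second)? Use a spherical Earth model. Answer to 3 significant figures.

2.65

Mercator areal scale is sec²φ.
At 55.8°: sec²(55.8°) = 1/0.5621² = 3.165.
At 23.7°: sec²(23.7°) = 1/0.9157² = 1.193.
Ratio = 3.165/1.193 = cos²(23.7°)/cos²(55.8°) ≈ 2.65.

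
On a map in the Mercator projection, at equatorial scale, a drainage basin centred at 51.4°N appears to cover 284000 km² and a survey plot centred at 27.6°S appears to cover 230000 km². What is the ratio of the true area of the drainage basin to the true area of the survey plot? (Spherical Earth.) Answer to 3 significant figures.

0.612

Since Mercator area scale is 1/cos²φ, the true area equals the apparent area multiplied by cos²φ.
True area of drainage basin: 284000 × cos²(51.4°) = 284000 × 0.3892 = 110500 km².
True area of survey plot: 230000 × cos²(27.6°) = 230000 × 0.7854 = 180600 km².
Ratio = 110500 / 180600 ≈ 0.612.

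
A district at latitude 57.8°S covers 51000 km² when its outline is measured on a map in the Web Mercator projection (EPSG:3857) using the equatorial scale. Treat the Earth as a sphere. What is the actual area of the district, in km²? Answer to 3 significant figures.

For Mercator, h = k = sec φ (a conformal cylindrical projection has a single point scale, 1/cos φ).
Areal scale = k² = sec²φ = 1/cos²(57.8°) = 1/0.5329² = 3.522.
True area = apparent / (areal scale) = 51000 / 3.522 ≈ 14500 km².

14500 km²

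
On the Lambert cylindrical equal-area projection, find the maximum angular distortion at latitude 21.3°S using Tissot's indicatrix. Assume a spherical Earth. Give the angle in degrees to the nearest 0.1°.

8.1°

The Lambert cylindrical equal-area projection is the cylindrical equal-area projection with its standard parallel at the equator (φ₀ = 0). For cylindrical equal-area with standard parallel φ₀, h = cos φ / cos φ₀ and k = cos φ₀ / cos φ, so h·k = 1.
At 21.3°: h = 0.9317, k = 1.073; principal scales a = 1.073, b = 0.9317.
sin(ω/2) = (a − b)/(a + b) = 0.1416/2.005 = 0.07064, so ω = 2 arcsin(0.07064) ≈ 8.1°.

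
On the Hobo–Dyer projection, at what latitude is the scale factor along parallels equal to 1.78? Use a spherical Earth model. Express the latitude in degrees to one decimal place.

The Hobo–Dyer projection is cylindrical equal-area with φ₀ = 37.5°. A cylindrical equal-area projection with standard parallel φ₀ has meridian scale h = cos φ / cos φ₀ and parallel scale k = cos φ₀ / cos φ (so areas are preserved, h·k = 1).
k = cos φ₀ / cos φ = 1.78  ⇒  cos φ = cos 37.5° / 1.78 = 0.4457.
φ = arccos(0.4457) ≈ 63.5°.

63.5°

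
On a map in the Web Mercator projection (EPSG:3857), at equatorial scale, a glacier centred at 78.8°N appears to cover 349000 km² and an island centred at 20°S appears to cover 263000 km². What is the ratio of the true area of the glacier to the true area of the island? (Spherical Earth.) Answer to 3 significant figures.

0.0567

On Mercator the areal scale is sec²φ, so true area = apparent × cos²φ.
True area of glacier: 349000 × cos²(78.8°) = 349000 × 0.03773 = 13170 km².
True area of island: 263000 × cos²(20°) = 263000 × 0.8830 = 232200 km².
Ratio = 13170 / 232200 ≈ 0.0567.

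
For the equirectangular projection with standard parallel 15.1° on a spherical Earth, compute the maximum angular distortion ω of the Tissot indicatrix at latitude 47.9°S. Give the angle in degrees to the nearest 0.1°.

20.8°

In the equirectangular projection with standard parallel φ₀ = 15.1° (x = Rλ cos φ₀, y = Rφ), meridians are true-scale (h = 1) and the parallel scale is k = cos φ₀ / cos φ.
At 47.9°: h = 1.000, k = 1.440; principal scales a = 1.440, b = 1.000.
sin(ω/2) = (a − b)/(a + b) = 0.4401/2.440 = 0.1804, so ω = 2 arcsin(0.1804) ≈ 20.8°.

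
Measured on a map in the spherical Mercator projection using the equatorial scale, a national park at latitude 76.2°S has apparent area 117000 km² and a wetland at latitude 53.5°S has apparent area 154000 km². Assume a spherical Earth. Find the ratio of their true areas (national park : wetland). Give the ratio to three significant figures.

Since Mercator area scale is 1/cos²φ, the true area equals the apparent area multiplied by cos²φ.
True area of national park: 117000 × cos²(76.2°) = 117000 × 0.05690 = 6657 km².
True area of wetland: 154000 × cos²(53.5°) = 154000 × 0.3538 = 54490 km².
Ratio = 6657 / 54490 ≈ 0.122.

0.122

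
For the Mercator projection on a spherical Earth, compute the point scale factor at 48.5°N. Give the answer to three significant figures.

For Mercator, h = k = sec φ (a conformal cylindrical projection has a single point scale, 1/cos φ).
k = 1/cos 48.5° = 1/0.6626 = 1.509.

1.51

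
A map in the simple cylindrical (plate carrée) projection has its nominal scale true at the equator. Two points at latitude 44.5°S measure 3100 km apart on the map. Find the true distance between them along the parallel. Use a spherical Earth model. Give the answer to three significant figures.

2210 km

In the plate carrée (x = Rλ, y = Rφ), meridians are true-scale (h = 1) and parallels are stretched by k = sec φ.
Along the parallel at 44.5°, map distances are exaggerated by k = sec 44.5° = 1.402.
True distance = 3100 / 1.402 = 3100 × cos 44.5° ≈ 2210 km.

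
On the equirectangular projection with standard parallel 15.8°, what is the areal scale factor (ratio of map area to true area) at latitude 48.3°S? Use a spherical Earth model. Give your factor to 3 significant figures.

1.45

With standard parallel φ₀ = 15.8°, the equirectangular projection gives x = Rλ cos φ₀, y = Rφ, so h = 1 and k = cos 15.8° / cos φ.
Areal scale = h·k = 1 × cos φ₀ / cos φ; at 48.3°, h = 1.000, k = 1.446, so h·k = 1.446.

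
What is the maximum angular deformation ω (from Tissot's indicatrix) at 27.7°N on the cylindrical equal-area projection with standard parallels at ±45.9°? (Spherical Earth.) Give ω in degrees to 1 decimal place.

Cylindrical equal-area (φ₀ = 45.9°): h = cos φ / cos 45.9° along meridians, k = cos 45.9° / cos φ along parallels; h·k = 1.
At 27.7°: h = 1.272, k = 0.7860; principal scales a = 1.272, b = 0.7860.
sin(ω/2) = (a − b)/(a + b) = 0.4863/2.058 = 0.2363, so ω = 2 arcsin(0.2363) ≈ 27.3°.

27.3°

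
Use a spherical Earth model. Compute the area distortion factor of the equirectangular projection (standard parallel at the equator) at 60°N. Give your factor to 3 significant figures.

In the plate carrée (x = Rλ, y = Rφ), meridians are true-scale (h = 1) and parallels are stretched by k = sec φ.
Areal scale = h·k = 1 × sec φ; at 60°, h = 1.000, k = 2.000, so h·k = 2.000.

2.00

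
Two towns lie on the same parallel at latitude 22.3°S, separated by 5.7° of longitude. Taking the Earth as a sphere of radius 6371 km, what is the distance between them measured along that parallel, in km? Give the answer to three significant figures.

Arc length along a parallel = R cos φ · Δλ (with Δλ in radians).
= 6371 × cos 22.3° × (5.7° × π/180) = 6371 × 0.9252 × 0.09948 ≈ 586 km.

586 km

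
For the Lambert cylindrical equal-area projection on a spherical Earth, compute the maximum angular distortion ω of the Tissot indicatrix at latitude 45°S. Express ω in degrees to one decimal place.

38.9°

The Lambert cylindrical equal-area projection is the cylindrical equal-area projection with its standard parallel at the equator (φ₀ = 0). For cylindrical equal-area with standard parallel φ₀, h = cos φ / cos φ₀ and k = cos φ₀ / cos φ, so h·k = 1.
At 45°: h = 0.7071, k = 1.414; principal scales a = 1.414, b = 0.7071.
sin(ω/2) = (a − b)/(a + b) = 0.7071/2.121 = 0.3333, so ω = 2 arcsin(0.3333) ≈ 38.9°.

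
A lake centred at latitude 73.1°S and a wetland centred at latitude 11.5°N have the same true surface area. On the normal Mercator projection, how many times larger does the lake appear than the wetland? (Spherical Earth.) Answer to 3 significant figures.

Mercator areal scale is sec²φ.
At 73.1°: sec²(73.1°) = 1/0.2907² = 11.83.
At 11.5°: sec²(11.5°) = 1/0.9799² = 1.041.
Ratio = 11.83/1.041 = cos²(11.5°)/cos²(73.1°) ≈ 11.4.

11.4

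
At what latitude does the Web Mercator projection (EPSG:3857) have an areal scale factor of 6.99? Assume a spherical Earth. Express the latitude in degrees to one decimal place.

67.8°

Mercator areal scale is sec²φ.
sec²φ = 6.99  ⇒  cos²φ = 0.1431  ⇒  cos φ = 0.3782.
φ = arccos(0.3782) ≈ 67.8°.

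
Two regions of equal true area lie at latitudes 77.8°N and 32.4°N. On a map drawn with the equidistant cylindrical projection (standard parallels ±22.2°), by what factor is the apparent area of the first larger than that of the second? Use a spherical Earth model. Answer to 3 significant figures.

4.00

In the equirectangular projection with standard parallel φ₀ = 22.2° (x = Rλ cos φ₀, y = Rφ), meridians are true-scale (h = 1) and the parallel scale is k = cos φ₀ / cos φ.
Areal scale at 77.8°: h·k = 1.000 × 4.381 = 4.381.
Areal scale at 32.4°: h·k = 1.000 × 1.097 = 1.097.
Ratio = 4.381/1.097 ≈ 4.00.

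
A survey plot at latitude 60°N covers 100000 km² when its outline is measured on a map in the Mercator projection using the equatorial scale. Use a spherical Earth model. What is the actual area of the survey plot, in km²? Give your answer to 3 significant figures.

25000 km²

For Mercator, h = k = sec φ (a conformal cylindrical projection has a single point scale, 1/cos φ).
Areal scale = k² = sec²φ = 1/cos²(60°) = 1/0.5000² = 4.000.
True area = apparent / (areal scale) = 100000 / 4.000 ≈ 25000 km².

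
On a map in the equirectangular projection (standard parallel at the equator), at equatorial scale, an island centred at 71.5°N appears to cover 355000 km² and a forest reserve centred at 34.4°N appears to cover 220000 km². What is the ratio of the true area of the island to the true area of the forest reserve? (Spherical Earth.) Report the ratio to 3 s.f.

On the plate carrée, areal scale = h·k = 1 × sec φ, so true area = apparent × cos φ.
True area of island: 355000 × cos(71.5°) = 355000 × 0.3173 = 112600 km².
True area of forest reserve: 220000 × cos(34.4°) = 220000 × 0.8251 = 181500 km².
Ratio = 112600 / 181500 ≈ 0.621.

0.621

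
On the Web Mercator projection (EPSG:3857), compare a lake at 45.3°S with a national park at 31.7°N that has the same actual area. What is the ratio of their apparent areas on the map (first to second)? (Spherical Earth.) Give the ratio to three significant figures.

Mercator is conformal with k = sec φ, so areal scale = k² = sec²φ.
At 45.3°: sec²(45.3°) = 1/0.7034² = 2.021.
At 31.7°: sec²(31.7°) = 1/0.8508² = 1.381.
Ratio = 2.021/1.381 = cos²(31.7°)/cos²(45.3°) ≈ 1.46.

1.46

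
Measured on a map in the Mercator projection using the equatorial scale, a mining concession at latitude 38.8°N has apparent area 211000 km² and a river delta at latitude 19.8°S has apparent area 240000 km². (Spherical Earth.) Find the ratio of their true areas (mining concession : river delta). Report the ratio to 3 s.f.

0.603

Since Mercator area scale is 1/cos²φ, the true area equals the apparent area multiplied by cos²φ.
True area of mining concession: 211000 × cos²(38.8°) = 211000 × 0.6074 = 128200 km².
True area of river delta: 240000 × cos²(19.8°) = 240000 × 0.8853 = 212500 km².
Ratio = 128200 / 212500 ≈ 0.603.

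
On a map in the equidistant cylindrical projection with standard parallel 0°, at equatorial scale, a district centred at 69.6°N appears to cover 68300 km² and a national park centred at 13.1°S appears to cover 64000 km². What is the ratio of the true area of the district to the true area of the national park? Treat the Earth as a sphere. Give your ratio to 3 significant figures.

0.382

On the plate carrée, areal scale = h·k = 1 × sec φ, so true area = apparent × cos φ.
True area of district: 68300 × cos(69.6°) = 68300 × 0.3486 = 23810 km².
True area of national park: 64000 × cos(13.1°) = 64000 × 0.9740 = 62330 km².
Ratio = 23810 / 62330 ≈ 0.382.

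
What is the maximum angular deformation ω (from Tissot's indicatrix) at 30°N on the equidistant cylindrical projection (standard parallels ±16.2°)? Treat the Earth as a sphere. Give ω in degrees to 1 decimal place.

The equidistant cylindrical projection with φ₀ = 16.2° has h = 1 (meridians true) and k = cos φ₀ / cos φ along parallels.
At 30°: h = 1.000, k = 1.109; principal scales a = 1.109, b = 1.000.
sin(ω/2) = (a − b)/(a + b) = 0.1089/2.109 = 0.05162, so ω = 2 arcsin(0.05162) ≈ 5.9°.

5.9°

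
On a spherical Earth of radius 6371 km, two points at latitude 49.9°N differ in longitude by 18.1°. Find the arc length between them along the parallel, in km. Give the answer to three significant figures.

1300 km

Arc length along a parallel = R cos φ · Δλ (with Δλ in radians).
= 6371 × cos 49.9° × (18.1° × π/180) = 6371 × 0.6441 × 0.3159 ≈ 1300 km.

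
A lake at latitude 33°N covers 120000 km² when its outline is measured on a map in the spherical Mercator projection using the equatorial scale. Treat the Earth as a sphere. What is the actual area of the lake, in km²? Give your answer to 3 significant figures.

84400 km²

For Mercator, h = k = sec φ (a conformal cylindrical projection has a single point scale, 1/cos φ).
Areal scale = k² = sec²φ = 1/cos²(33°) = 1/0.8387² = 1.422.
True area = apparent / (areal scale) = 120000 / 1.422 ≈ 84400 km².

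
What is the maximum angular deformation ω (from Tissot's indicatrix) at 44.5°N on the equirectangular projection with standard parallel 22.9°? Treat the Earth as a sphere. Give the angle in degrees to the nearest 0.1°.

14.6°

In the equirectangular projection with standard parallel φ₀ = 22.9° (x = Rλ cos φ₀, y = Rφ), meridians are true-scale (h = 1) and the parallel scale is k = cos φ₀ / cos φ.
At 44.5°: h = 1.000, k = 1.292; principal scales a = 1.292, b = 1.000.
sin(ω/2) = (a − b)/(a + b) = 0.2915/2.292 = 0.1272, so ω = 2 arcsin(0.1272) ≈ 14.6°.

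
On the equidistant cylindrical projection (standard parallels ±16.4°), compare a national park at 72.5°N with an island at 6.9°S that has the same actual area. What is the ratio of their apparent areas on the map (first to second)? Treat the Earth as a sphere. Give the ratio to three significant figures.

With standard parallel φ₀ = 16.4°, the equirectangular projection gives x = Rλ cos φ₀, y = Rφ, so h = 1 and k = cos 16.4° / cos φ.
Areal scale at 72.5°: h·k = 1.000 × 3.190 = 3.190.
Areal scale at 6.9°: h·k = 1.000 × 0.9663 = 0.9663.
Ratio = 3.190/0.9663 ≈ 3.30.

3.30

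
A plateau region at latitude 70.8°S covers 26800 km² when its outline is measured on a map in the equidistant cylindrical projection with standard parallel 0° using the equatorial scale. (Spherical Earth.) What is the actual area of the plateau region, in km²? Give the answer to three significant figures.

Plate carrée maps x = Rλ, y = Rφ. The meridian scale is h = 1 and the parallel scale is k = 1/cos φ = sec φ.
Areal scale = h·k = 1 × sec φ; at 70.8°, h = 1.000, k = 3.041, so h·k = 3.041.
True area = apparent / (areal scale) = 26800 / 3.041 ≈ 8810 km².

8810 km²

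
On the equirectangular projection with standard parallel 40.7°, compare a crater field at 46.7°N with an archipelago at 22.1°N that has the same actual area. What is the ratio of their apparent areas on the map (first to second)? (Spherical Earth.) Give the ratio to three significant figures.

In the equirectangular projection with standard parallel φ₀ = 40.7° (x = Rλ cos φ₀, y = Rφ), meridians are true-scale (h = 1) and the parallel scale is k = cos φ₀ / cos φ.
Areal scale at 46.7°: h·k = 1.000 × 1.105 = 1.105.
Areal scale at 22.1°: h·k = 1.000 × 0.8183 = 0.8183.
Ratio = 1.105/0.8183 ≈ 1.35.

1.35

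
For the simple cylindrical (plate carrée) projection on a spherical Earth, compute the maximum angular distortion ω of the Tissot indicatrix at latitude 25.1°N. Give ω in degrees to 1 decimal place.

For the equirectangular projection with φ₀ = 0 (plate carrée), h = 1 along meridians and k = sec φ along parallels.
At 25.1°: h = 1.000, k = 1.104; principal scales a = 1.104, b = 1.000.
sin(ω/2) = (a − b)/(a + b) = 0.1043/2.104 = 0.04956, so ω = 2 arcsin(0.04956) ≈ 5.7°.

5.7°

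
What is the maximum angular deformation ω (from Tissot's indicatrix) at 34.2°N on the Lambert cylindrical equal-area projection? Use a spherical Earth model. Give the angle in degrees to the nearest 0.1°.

The Lambert cylindrical equal-area projection is the cylindrical equal-area projection with its standard parallel at the equator (φ₀ = 0). Cylindrical equal-area (φ₀ = 0°): h = cos φ / cos 0° along meridians, k = cos 0° / cos φ along parallels; h·k = 1.
At 34.2°: h = 0.8271, k = 1.209; principal scales a = 1.209, b = 0.8271.
sin(ω/2) = (a − b)/(a + b) = 0.3820/2.036 = 0.1876, so ω = 2 arcsin(0.1876) ≈ 21.6°.

21.6°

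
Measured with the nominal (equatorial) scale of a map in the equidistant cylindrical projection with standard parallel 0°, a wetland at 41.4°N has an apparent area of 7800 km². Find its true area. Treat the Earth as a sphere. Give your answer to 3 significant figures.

5850 km²

In the plate carrée (x = Rλ, y = Rφ), meridians are true-scale (h = 1) and parallels are stretched by k = sec φ.
Areal scale = h·k = 1 × sec φ; at 41.4°, h = 1.000, k = 1.333, so h·k = 1.333.
True area = apparent / (areal scale) = 7800 / 1.333 ≈ 5850 km².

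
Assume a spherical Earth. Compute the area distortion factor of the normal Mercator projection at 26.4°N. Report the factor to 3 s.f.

The Mercator projection is conformal; its linear scale factor is the same in every direction and equals sec φ = 1/cos φ.
Areal scale = k² = sec²φ = 1/cos²(26.4°) = 1/0.8957² = 1.246.

1.25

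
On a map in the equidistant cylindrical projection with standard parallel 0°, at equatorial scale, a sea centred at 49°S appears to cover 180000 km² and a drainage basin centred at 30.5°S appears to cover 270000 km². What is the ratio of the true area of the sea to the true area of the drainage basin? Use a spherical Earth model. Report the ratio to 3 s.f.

0.508

On the plate carrée, areal scale = h·k = 1 × sec φ, so true area = apparent × cos φ.
True area of sea: 180000 × cos(49°) = 180000 × 0.6561 = 118100 km².
True area of drainage basin: 270000 × cos(30.5°) = 270000 × 0.8616 = 232600 km².
Ratio = 118100 / 232600 ≈ 0.508.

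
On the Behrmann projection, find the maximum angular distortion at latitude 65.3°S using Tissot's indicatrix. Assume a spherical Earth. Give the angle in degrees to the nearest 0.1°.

The Behrmann projection is cylindrical equal-area with φ₀ = 30°. For cylindrical equal-area with standard parallel φ₀, h = cos φ / cos φ₀ and k = cos φ₀ / cos φ, so h·k = 1.
At 65.3°: h = 0.4825, k = 2.072; principal scales a = 2.072, b = 0.4825.
sin(ω/2) = (a − b)/(a + b) = 1.590/2.555 = 0.6223, so ω = 2 arcsin(0.6223) ≈ 77.0°.

77.0°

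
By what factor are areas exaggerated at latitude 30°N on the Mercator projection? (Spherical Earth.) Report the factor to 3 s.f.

The Mercator projection is conformal; its linear scale factor is the same in every direction and equals sec φ = 1/cos φ.
Areal scale = k² = sec²φ = 1/cos²(30°) = 1/0.8660² = 1.333.

1.33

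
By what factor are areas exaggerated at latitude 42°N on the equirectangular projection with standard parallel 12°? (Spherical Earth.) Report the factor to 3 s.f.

1.32

The equidistant cylindrical projection with φ₀ = 12° has h = 1 (meridians true) and k = cos φ₀ / cos φ along parallels.
Areal scale = h·k = 1 × cos φ₀ / cos φ; at 42°, h = 1.000, k = 1.316, so h·k = 1.316.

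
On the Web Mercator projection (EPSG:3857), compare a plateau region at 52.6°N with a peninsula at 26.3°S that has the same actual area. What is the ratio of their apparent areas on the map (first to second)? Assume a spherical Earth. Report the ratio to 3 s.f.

Mercator is conformal with k = sec φ, so areal scale = k² = sec²φ.
At 52.6°: sec²(52.6°) = 1/0.6074² = 2.711.
At 26.3°: sec²(26.3°) = 1/0.8965² = 1.244.
Ratio = 2.711/1.244 = cos²(26.3°)/cos²(52.6°) ≈ 2.18.

2.18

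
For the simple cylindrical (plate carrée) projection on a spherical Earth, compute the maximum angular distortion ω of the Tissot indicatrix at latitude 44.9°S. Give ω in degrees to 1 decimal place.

Plate carrée maps x = Rλ, y = Rφ. The meridian scale is h = 1 and the parallel scale is k = 1/cos φ = sec φ.
At 44.9°: h = 1.000, k = 1.412; principal scales a = 1.412, b = 1.000.
sin(ω/2) = (a − b)/(a + b) = 0.4118/2.412 = 0.1707, so ω = 2 arcsin(0.1707) ≈ 19.7°.

19.7°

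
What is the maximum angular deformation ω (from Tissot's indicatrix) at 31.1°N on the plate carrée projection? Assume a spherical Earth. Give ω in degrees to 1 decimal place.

For the equirectangular projection with φ₀ = 0 (plate carrée), h = 1 along meridians and k = sec φ along parallels.
At 31.1°: h = 1.000, k = 1.168; principal scales a = 1.168, b = 1.000.
sin(ω/2) = (a − b)/(a + b) = 0.1679/2.168 = 0.07743, so ω = 2 arcsin(0.07743) ≈ 8.9°.

8.9°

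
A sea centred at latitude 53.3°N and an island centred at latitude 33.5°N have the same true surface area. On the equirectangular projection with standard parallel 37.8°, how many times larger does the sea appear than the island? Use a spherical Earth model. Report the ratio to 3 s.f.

In the equirectangular projection with standard parallel φ₀ = 37.8° (x = Rλ cos φ₀, y = Rφ), meridians are true-scale (h = 1) and the parallel scale is k = cos φ₀ / cos φ.
Areal scale at 53.3°: h·k = 1.000 × 1.322 = 1.322.
Areal scale at 33.5°: h·k = 1.000 × 0.9476 = 0.9476.
Ratio = 1.322/0.9476 ≈ 1.40.

1.40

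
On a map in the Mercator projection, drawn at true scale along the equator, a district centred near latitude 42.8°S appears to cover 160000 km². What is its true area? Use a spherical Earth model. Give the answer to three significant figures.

86100 km²

The Mercator projection is conformal; its linear scale factor is the same in every direction and equals sec φ = 1/cos φ.
Areal scale = k² = sec²φ = 1/cos²(42.8°) = 1/0.7337² = 1.857.
True area = apparent / (areal scale) = 160000 / 1.857 ≈ 86100 km².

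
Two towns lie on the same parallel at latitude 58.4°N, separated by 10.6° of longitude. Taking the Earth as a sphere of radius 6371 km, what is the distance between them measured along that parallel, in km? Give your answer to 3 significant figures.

618 km

Arc length along a parallel = R cos φ · Δλ (with Δλ in radians).
= 6371 × cos 58.4° × (10.6° × π/180) = 6371 × 0.5240 × 0.1850 ≈ 618 km.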